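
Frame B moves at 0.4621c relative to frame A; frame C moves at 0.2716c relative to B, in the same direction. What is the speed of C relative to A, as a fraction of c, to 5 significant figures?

u ≈ 0.65188c

Compose boost 2: (0.2716 + 0.4621)/(1 + 0.2716×0.4621) = 0.73370/1.125506 = 0.65188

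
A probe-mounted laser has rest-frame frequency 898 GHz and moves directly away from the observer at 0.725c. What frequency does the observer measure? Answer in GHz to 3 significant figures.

f_obs ≈ 359 GHz

Relativistic Doppler: f_obs = f_src √((1−β)/(1+β))
= 898 × √(0.27500/1.7250) = 898 × 0.39927 = 359 GHz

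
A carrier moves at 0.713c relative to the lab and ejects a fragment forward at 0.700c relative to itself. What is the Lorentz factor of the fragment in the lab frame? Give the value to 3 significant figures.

γ ≈ 2.99

u_lab = (0.700 + 0.713)/(1 + 0.700×0.713) = 1.413/1.49910 = 0.942566
γ = 1/√(1 − 0.942566²) = 2.99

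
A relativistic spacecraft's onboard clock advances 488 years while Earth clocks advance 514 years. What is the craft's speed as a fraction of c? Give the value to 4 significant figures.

γ = Δt/τ₀ = 514/488 = 1.05328
β = √(1 − 1/γ²) = √(1 − 1/1.05328²) = 0.3140

β ≈ 0.3140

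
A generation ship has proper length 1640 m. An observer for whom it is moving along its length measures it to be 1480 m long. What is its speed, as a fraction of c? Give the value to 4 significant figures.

γ = L₀/L = 1640/1480 = 1.10811
β = √(1 − 1/γ²) = 0.4308

β ≈ 0.4308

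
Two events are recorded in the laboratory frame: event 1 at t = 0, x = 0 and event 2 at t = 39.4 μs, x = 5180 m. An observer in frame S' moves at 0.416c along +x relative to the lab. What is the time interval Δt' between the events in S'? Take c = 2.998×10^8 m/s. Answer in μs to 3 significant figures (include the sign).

γ = 1/√(1 − 0.416²) = 1.0997
Δt' = γ(Δt − vΔx/c²) = 1.0997 × (39.4 μs − 0.416×5180 m / (2.998×10^8 m/s))
= 1.0997 × (32.212 μs) = 35.4 μs

Δt' ≈ 35.4 μs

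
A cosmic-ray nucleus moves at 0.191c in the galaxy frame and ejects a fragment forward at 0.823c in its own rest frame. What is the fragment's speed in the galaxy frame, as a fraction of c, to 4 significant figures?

u ≈ 0.8763c

Compose boost 2: (0.823 + 0.191)/(1 + 0.823×0.191) = 1.014/1.15719 = 0.8763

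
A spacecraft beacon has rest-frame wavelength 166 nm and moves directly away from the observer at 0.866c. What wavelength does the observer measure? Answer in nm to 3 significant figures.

Relativistic Doppler: λ_obs = λ_src √((1+β)/(1−β))
= 166 × √(1.8660/0.13400) = 166 × 3.7317 = 619 nm

λ_obs ≈ 619 nm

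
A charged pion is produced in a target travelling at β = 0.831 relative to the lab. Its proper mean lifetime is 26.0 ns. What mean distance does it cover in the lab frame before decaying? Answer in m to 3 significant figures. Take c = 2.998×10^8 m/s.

d ≈ 11.6 m

γ = 1/√(1 − 0.831²) = 1.7977
Dilated lifetime: Δt = γτ₀ = 1.7977 × 26.0 ns = 46.740 ns
d = vΔt = 0.831c × 46.740 ns = 2.4913×10^8 m/s × 4.6740×10^-8 s = 11.6 m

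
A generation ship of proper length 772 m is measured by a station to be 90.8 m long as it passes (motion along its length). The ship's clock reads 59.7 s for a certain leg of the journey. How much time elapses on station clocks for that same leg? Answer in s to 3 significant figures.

Length contraction ⇒ γ = L₀/L = 772/90.8 = 8.5022
Time dilation: Δt = γτ₀ = 8.5022 × 59.7 s = 508 s

Δt ≈ 508 s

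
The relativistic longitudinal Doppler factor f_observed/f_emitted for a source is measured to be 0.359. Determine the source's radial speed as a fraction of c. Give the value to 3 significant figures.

f_obs/f_src = √((1−β)/(1+β)) = 0.359  ⇒  (1−β)/(1+β) = 0.12888
β = |1 − D²|/(1 + D²) = |1 − 0.12888|/(1 + 0.12888) = 0.772

β ≈ 0.772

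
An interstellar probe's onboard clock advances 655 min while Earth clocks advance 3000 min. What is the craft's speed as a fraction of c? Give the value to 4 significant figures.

γ = Δt/τ₀ = 3000/655 = 4.58015
β = √(1 − 1/γ²) = √(1 − 1/4.58015²) = 0.9759

β ≈ 0.9759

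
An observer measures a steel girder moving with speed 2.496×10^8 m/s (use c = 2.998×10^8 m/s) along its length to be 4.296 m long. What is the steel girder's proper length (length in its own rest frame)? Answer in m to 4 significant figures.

β = v/c = 2.496×10^8 / 2.998×10^8 = 0.832555
γ = 1/√(1 − 0.832555²) = 1.80524
L₀ = γL = 1.80524 × 4.296 = 7.755 m

L₀ ≈ 7.755 m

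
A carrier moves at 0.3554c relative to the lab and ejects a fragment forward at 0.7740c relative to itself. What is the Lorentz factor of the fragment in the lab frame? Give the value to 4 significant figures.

u_lab = (0.7740 + 0.3554)/(1 + 0.7740×0.3554) = 1.1294/1.275080 = 0.8857486
γ = 1/√(1 − 0.8857486²) = 2.154

γ ≈ 2.154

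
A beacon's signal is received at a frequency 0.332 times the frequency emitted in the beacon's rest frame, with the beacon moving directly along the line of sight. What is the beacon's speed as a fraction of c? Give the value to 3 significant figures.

β ≈ 0.801

f_obs/f_src = √((1−β)/(1+β)) = 0.332  ⇒  (1−β)/(1+β) = 0.11022
β = |1 − D²|/(1 + D²) = |1 − 0.11022|/(1 + 0.11022) = 0.801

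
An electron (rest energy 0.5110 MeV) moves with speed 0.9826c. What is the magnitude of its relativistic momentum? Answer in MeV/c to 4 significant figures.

p ≈ 2.703 MeV/c

γ = 1/√(1 − 0.9826²) = 5.38403
p = γβm₀c = 5.38403 × 0.9826 × 0.5110 MeV/c = 2.703 MeV/c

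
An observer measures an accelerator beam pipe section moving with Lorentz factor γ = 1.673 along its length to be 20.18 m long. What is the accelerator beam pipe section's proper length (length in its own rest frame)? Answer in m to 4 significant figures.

L₀ ≈ 33.76 m

γ = 1.673 (given)
L₀ = γL = 1.673 × 20.18 = 33.76 m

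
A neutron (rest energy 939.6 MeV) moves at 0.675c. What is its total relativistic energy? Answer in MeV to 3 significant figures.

γ = 1/√(1 − 0.675²) = 1.3553
E = γm₀c² = 1.3553 × 939.6 MeV = 1270 MeV

E ≈ 1270 MeV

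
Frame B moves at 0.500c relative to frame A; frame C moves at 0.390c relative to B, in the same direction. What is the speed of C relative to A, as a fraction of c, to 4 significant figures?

u ≈ 0.7448c

Compose boost 2: (0.390 + 0.500)/(1 + 0.390×0.500) = 0.8900/1.19500 = 0.7448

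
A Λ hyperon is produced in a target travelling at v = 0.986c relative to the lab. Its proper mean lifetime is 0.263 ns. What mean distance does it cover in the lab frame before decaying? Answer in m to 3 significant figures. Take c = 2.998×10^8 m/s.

d ≈ 0.466 m

γ = 1/√(1 − 0.986²) = 5.9972
Dilated lifetime: Δt = γτ₀ = 5.9972 × 0.263 ns = 1.5773 ns
d = vΔt = 0.986c × 1.5773 ns = 2.9560×10^8 m/s × 1.5773×10^-9 s = 0.466 m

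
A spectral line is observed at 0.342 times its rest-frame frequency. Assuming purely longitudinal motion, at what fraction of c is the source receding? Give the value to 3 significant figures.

f_obs/f_src = √((1−β)/(1+β)) = 0.342  ⇒  (1−β)/(1+β) = 0.11696
β = |1 − D²|/(1 + D²) = |1 − 0.11696|/(1 + 0.11696) = 0.791

β ≈ 0.791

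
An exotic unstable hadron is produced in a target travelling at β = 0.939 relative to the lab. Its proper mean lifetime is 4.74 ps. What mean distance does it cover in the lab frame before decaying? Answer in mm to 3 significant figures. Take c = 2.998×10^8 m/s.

γ = 1/√(1 − 0.939²) = 2.9077
Dilated lifetime: Δt = γτ₀ = 2.9077 × 4.74 ps = 13.782 ps
d = vΔt = 0.939c × 13.782 ps = 2.8151×10^8 m/s × 1.3782×10^-11 s = 3.88 mm

d ≈ 3.88 mm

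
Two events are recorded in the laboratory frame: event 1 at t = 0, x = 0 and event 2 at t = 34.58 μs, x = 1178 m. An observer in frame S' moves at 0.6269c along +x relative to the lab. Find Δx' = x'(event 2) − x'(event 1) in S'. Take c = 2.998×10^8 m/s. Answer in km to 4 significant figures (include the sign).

Δx' ≈ -6.830 km

γ = 1/√(1 − 0.6269²) = 1.28353
Δx' = γ(Δx − vΔt) = 1.28353 × (1178 m − 0.6269×(2.998×10^8 m/s)×34.58×10^-6 s)
= 1.28353 × (-5321.12 m) = -6.830 km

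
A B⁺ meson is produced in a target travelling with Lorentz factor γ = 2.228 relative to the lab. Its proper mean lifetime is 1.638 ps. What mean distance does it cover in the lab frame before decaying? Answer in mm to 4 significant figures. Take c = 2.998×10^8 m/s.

β = √(1 − 1/γ²) = √(1 − 1/2.228²) = 0.893616
Dilated lifetime: Δt = γτ₀ = 2.228 × 1.638 ps = 3.64946 ps
d = vΔt = 0.893616c × 3.64946 ps = 2.67906×10^8 m/s × 3.64946×10^-12 s = 0.9777 mm

d ≈ 0.9777 mm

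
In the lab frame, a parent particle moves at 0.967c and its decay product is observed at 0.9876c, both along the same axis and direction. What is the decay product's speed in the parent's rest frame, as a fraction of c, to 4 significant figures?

Inverse velocity addition: u' = (u − v)/(1 − uv/c²)
= (0.9876 − 0.967)/(1 − 0.9876×0.967) = 0.02060/0.0449908 = 0.4579

u' ≈ 0.4579c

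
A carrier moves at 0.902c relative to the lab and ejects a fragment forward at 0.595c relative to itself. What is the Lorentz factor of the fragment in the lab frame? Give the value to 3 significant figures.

γ ≈ 4.43

u_lab = (0.595 + 0.902)/(1 + 0.595×0.902) = 1.497/1.53669 = 0.974172
γ = 1/√(1 − 0.974172²) = 4.43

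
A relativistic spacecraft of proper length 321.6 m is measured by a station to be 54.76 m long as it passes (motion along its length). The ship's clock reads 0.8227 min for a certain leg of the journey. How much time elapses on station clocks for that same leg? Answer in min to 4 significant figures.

Δt ≈ 4.832 min

Length contraction ⇒ γ = L₀/L = 321.6/54.76 = 5.87290
Time dilation: Δt = γτ₀ = 5.87290 × 0.8227 min = 4.832 min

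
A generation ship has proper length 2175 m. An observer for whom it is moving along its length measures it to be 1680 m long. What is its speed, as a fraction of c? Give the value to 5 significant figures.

γ = L₀/L = 2175/1680 = 1.294643
β = √(1 − 1/γ²) = 0.63512

β ≈ 0.63512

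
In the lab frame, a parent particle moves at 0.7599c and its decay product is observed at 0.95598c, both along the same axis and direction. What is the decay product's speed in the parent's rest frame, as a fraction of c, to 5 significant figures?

u' ≈ 0.71680c

Inverse velocity addition: u' = (u − v)/(1 − uv/c²)
= (0.95598 − 0.7599)/(1 − 0.95598×0.7599) = 0.19608/0.2735508 = 0.71680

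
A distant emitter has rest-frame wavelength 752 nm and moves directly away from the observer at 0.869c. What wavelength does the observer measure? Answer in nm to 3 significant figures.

Relativistic Doppler: λ_obs = λ_src √((1+β)/(1−β))
= 752 × √(1.8690/0.13100) = 752 × 3.7772 = 2840 nm

λ_obs ≈ 2840 nm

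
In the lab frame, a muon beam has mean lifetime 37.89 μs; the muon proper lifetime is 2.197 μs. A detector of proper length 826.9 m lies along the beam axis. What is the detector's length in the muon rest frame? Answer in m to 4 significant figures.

L ≈ 47.95 m

Time dilation ⇒ γ = Δt/τ₀ = 37.89/2.197 = 17.2462
Length contraction: L = L₀/γ = 826.9/17.2462 = 47.95 m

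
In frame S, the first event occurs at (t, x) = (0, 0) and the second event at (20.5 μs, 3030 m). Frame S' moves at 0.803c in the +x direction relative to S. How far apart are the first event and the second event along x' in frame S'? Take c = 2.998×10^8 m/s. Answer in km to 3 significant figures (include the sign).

Δx' ≈ -3.20 km

γ = 1/√(1 − 0.803²) = 1.6779
Δx' = γ(Δx − vΔt) = 1.6779 × (3030 m − 0.803×(2.998×10^8 m/s)×20.5×10^-6 s)
= 1.6779 × (-1905.2 m) = -3.20 km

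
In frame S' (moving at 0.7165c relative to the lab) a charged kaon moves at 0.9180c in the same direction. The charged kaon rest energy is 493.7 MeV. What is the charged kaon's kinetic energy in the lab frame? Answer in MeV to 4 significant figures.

u_lab = (0.9180 + 0.7165)/(1 + 0.9180×0.7165) = 0.9859768
γ = 1/√(1 − 0.9859768²) = 5.99223
K = (γ − 1)m₀c² = (5.99223 − 1) × 493.7 = 4.99223 × 493.7 = 2465 MeV

K ≈ 2465 MeV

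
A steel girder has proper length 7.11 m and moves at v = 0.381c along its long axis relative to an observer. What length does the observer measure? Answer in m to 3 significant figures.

γ = 1/√(1 − 0.381²) = 1.0816
Length contraction: L = L₀/γ = 7.11/1.0816 = 6.57 m

L ≈ 6.57 m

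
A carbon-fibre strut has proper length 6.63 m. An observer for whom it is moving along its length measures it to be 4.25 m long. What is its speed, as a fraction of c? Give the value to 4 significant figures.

γ = L₀/L = 6.63/4.25 = 1.56000
β = √(1 − 1/γ²) = 0.7675

β ≈ 0.7675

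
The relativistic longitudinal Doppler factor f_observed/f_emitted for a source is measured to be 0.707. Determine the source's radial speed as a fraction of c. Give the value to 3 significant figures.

β ≈ 0.333

f_obs/f_src = √((1−β)/(1+β)) = 0.707  ⇒  (1−β)/(1+β) = 0.49985
β = |1 − D²|/(1 + D²) = |1 − 0.49985|/(1 + 0.49985) = 0.333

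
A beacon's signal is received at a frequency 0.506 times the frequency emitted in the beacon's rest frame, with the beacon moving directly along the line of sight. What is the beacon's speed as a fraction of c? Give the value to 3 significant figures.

β ≈ 0.592

f_obs/f_src = √((1−β)/(1+β)) = 0.506  ⇒  (1−β)/(1+β) = 0.25604
β = |1 − D²|/(1 + D²) = |1 − 0.25604|/(1 + 0.25604) = 0.592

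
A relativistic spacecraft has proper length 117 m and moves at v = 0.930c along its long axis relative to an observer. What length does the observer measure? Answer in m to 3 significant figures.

L ≈ 43.0 m

γ = 1/√(1 − 0.930²) = 2.7206
Length contraction: L = L₀/γ = 117/2.7206 = 43.0 m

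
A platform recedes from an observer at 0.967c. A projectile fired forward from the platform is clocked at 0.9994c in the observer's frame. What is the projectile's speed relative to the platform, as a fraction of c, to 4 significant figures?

Inverse velocity addition: u' = (u − v)/(1 − uv/c²)
= (0.9994 − 0.967)/(1 − 0.9994×0.967) = 0.03240/0.0335802 = 0.9649

u' ≈ 0.9649c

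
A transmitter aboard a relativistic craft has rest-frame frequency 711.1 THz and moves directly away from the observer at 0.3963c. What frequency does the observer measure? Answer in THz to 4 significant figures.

Relativistic Doppler: f_obs = f_src √((1−β)/(1+β))
= 711.1 × √(0.603700/1.39630) = 711.1 × 0.657539 = 467.6 THz

f_obs ≈ 467.6 THz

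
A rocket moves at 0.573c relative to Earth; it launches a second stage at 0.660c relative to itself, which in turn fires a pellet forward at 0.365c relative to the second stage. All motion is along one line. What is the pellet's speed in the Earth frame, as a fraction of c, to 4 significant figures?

Compose boost 2: (0.660 + 0.573)/(1 + 0.660×0.573) = 1.233/1.37818 = 0.894658
Compose boost 3: (0.365 + 0.894658)/(1 + 0.365×0.894658) = 1.25966/1.32655 = 0.9496

u ≈ 0.9496c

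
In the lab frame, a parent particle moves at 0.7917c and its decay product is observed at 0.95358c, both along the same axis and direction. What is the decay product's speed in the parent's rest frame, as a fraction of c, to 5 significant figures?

Inverse velocity addition: u' = (u − v)/(1 − uv/c²)
= (0.95358 − 0.7917)/(1 − 0.95358×0.7917) = 0.16188/0.2450507 = 0.66060

u' ≈ 0.66060c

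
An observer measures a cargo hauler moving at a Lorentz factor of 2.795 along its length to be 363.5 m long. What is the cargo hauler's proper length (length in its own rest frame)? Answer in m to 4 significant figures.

γ = 2.795 (given)
L₀ = γL = 2.795 × 363.5 = 1016 m

L₀ ≈ 1016 m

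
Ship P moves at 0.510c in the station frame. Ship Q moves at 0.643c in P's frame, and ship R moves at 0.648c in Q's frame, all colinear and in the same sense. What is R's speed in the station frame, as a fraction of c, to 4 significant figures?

u ≈ 0.9703c

Compose boost 2: (0.643 + 0.510)/(1 + 0.643×0.510) = 1.153/1.32793 = 0.868269
Compose boost 3: (0.648 + 0.868269)/(1 + 0.648×0.868269) = 1.51627/1.56264 = 0.9703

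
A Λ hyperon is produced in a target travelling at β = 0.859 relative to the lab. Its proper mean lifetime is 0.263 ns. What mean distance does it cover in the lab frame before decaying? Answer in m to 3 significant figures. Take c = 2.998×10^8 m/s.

d ≈ 0.132 m

γ = 1/√(1 − 0.859²) = 1.9532
Dilated lifetime: Δt = γτ₀ = 1.9532 × 0.263 ns = 0.51370 ns
d = vΔt = 0.859c × 0.51370 ns = 2.5753×10^8 m/s × 5.1370×10^-10 s = 0.132 m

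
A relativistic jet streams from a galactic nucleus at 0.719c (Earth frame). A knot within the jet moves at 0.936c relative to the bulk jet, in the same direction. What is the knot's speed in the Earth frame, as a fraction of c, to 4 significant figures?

Relativistic velocity addition: u = (u' + v)/(1 + u'v/c²)
= (0.936 + 0.719)/(1 + 0.936×0.719) = 1.655/1.67298 = 0.9893

u ≈ 0.9893c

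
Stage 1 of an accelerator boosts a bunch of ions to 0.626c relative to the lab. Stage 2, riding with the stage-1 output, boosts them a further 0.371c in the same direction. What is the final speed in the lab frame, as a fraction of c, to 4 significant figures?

Compose boost 2: (0.371 + 0.626)/(1 + 0.371×0.626) = 0.9970/1.23225 = 0.8091

u ≈ 0.8091c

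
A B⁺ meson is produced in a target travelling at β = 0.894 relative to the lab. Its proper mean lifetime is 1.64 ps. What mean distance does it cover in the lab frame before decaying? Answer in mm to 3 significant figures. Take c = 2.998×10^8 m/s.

d ≈ 0.981 mm

γ = 1/√(1 − 0.894²) = 2.2318
Dilated lifetime: Δt = γτ₀ = 2.2318 × 1.64 ps = 3.6602 ps
d = vΔt = 0.894c × 3.6602 ps = 2.6802×10^8 m/s × 3.6602×10^-12 s = 0.981 mm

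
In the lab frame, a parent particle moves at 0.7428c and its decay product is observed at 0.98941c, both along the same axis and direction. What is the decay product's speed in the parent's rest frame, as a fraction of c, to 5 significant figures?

u' ≈ 0.93037c

Inverse velocity addition: u' = (u − v)/(1 − uv/c²)
= (0.98941 − 0.7428)/(1 − 0.98941×0.7428) = 0.24661/0.2650663 = 0.93037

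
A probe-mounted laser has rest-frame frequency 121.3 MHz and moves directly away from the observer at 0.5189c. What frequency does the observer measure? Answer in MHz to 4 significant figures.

Relativistic Doppler: f_obs = f_src √((1−β)/(1+β))
= 121.3 × √(0.481100/1.51890) = 121.3 × 0.562799 = 68.27 MHz

f_obs ≈ 68.27 MHz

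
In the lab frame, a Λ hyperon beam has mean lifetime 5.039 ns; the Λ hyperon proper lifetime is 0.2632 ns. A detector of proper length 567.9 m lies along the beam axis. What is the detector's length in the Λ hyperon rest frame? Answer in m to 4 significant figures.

Time dilation ⇒ γ = Δt/τ₀ = 5.039/0.2632 = 19.1451
Length contraction: L = L₀/γ = 567.9/19.1451 = 29.66 m

L ≈ 29.66 m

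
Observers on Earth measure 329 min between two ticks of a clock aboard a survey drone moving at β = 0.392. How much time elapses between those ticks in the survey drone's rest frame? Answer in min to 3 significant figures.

τ₀ ≈ 303 min

γ = 1/√(1 − 0.392²) = 1.0870
Proper time: τ₀ = Δt/γ = 329/1.0870 = 303 min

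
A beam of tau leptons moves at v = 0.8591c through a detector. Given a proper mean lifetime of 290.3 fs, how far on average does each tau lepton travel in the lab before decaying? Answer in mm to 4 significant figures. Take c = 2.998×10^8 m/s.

γ = 1/√(1 − 0.8591²) = 1.95386
Dilated lifetime: Δt = γτ₀ = 1.95386 × 290.3 fs = 567.205 fs
d = vΔt = 0.8591c × 567.205 fs = 2.57558×10^8 m/s × 5.67205×10^-13 s = 0.1461 mm

d ≈ 0.1461 mm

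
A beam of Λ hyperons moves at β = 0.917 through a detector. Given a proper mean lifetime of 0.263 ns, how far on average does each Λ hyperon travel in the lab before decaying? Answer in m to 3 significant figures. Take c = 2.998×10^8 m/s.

d ≈ 0.181 m

γ = 1/√(1 − 0.917²) = 2.5070
Dilated lifetime: Δt = γτ₀ = 2.5070 × 0.263 ns = 0.65933 ns
d = vΔt = 0.917c × 0.65933 ns = 2.7492×10^8 m/s × 6.5933×10^-10 s = 0.181 m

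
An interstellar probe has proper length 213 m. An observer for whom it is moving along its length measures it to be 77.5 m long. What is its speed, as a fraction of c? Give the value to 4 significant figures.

γ = L₀/L = 213/77.5 = 2.74839
β = √(1 − 1/γ²) = 0.9315

β ≈ 0.9315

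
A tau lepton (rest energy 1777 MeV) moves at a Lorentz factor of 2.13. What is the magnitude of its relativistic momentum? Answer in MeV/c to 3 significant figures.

β = √(1 − 1/γ²) = √(1 − 1/2.13²) = 0.88294
p = γβm₀c = 2.13 × 0.88294 × 1777 MeV/c = 3340 MeV/c

p ≈ 3340 MeV/c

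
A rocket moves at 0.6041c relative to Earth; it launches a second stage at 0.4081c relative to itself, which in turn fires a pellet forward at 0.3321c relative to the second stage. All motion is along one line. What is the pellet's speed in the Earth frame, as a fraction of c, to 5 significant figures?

u ≈ 0.90111c

Compose boost 2: (0.4081 + 0.6041)/(1 + 0.4081×0.6041) = 1.0122/1.246533 = 0.8120121
Compose boost 3: (0.3321 + 0.8120121)/(1 + 0.3321×0.8120121) = 1.144112/1.269669 = 0.90111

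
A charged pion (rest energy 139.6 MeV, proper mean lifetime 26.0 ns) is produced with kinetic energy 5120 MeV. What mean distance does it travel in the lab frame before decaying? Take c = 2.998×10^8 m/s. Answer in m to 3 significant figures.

d ≈ 294 m

γ = 1 + K/(m₀c²) = 1 + 5120/139.6 = 37.676
β = √(1 − 1/γ²) = 0.99965
Dilated lifetime: γτ₀ = 37.676 × 26.0 ns = 979.58 ns
d = βc·γτ₀ = 0.99965 × (2.998×10^8 m/s) × 9.7958×10^-7 s = 294 m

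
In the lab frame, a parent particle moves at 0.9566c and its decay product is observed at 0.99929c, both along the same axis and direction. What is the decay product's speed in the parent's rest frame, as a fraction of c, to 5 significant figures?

u' ≈ 0.96848c

Inverse velocity addition: u' = (u − v)/(1 − uv/c²)
= (0.99929 − 0.9566)/(1 − 0.99929×0.9566) = 0.042690/0.04407919 = 0.96848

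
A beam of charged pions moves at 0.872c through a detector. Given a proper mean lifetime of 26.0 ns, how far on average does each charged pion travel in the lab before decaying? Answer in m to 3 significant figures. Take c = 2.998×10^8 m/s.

γ = 1/√(1 − 0.872²) = 2.0429
Dilated lifetime: Δt = γτ₀ = 2.0429 × 26.0 ns = 53.115 ns
d = vΔt = 0.872c × 53.115 ns = 2.6143×10^8 m/s × 5.3115×10^-8 s = 13.9 m

d ≈ 13.9 m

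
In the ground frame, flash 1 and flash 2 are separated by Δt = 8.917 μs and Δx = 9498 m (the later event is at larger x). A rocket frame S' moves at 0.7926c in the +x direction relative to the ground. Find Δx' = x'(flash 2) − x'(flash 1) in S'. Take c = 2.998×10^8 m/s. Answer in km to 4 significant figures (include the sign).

Δx' ≈ 12.10 km

γ = 1/√(1 − 0.7926²) = 1.64004
Δx' = γ(Δx − vΔt) = 1.64004 × (9498 m − 0.7926×(2.998×10^8 m/s)×8.917×10^-6 s)
= 1.64004 × (7379.13 m) = 12.10 km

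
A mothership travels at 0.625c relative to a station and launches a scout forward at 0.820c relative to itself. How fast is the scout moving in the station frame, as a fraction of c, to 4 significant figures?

Compose boost 2: (0.820 + 0.625)/(1 + 0.820×0.625) = 1.445/1.51250 = 0.9554

u ≈ 0.9554c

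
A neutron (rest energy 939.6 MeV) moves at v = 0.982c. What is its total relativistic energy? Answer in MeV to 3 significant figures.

γ = 1/√(1 − 0.982²) = 5.2943
E = γm₀c² = 5.2943 × 939.6 MeV = 4970 MeV

E ≈ 4970 MeV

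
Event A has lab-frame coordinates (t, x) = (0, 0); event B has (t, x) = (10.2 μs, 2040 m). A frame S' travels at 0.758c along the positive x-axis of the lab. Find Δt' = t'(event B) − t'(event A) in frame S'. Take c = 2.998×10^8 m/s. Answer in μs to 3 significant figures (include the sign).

γ = 1/√(1 − 0.758²) = 1.5331
Δt' = γ(Δt − vΔx/c²) = 1.5331 × (10.2 μs − 0.758×2040 m / (2.998×10^8 m/s))
= 1.5331 × (5.0422 μs) = 7.73 μs

Δt' ≈ 7.73 μs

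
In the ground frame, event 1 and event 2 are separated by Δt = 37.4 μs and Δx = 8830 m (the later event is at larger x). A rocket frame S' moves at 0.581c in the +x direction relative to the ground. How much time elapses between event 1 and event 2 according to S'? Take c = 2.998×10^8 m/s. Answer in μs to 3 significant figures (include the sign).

Δt' ≈ 24.9 μs

γ = 1/√(1 − 0.581²) = 1.2286
Δt' = γ(Δt − vΔx/c²) = 1.2286 × (37.4 μs − 0.581×8830 m / (2.998×10^8 m/s))
= 1.2286 × (20.288 μs) = 24.9 μs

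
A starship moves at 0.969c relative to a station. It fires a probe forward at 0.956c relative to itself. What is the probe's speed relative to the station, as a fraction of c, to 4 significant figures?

Relativistic velocity addition: u = (u' + v)/(1 + u'v/c²)
= (0.956 + 0.969)/(1 + 0.956×0.969) = 1.925/1.92636 = 0.9993

u ≈ 0.9993c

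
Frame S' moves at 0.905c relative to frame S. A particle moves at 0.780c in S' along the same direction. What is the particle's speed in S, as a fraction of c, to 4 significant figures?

Relativistic velocity addition: u = (u' + v)/(1 + u'v/c²)
= (0.780 + 0.905)/(1 + 0.780×0.905) = 1.685/1.70590 = 0.9877

u ≈ 0.9877c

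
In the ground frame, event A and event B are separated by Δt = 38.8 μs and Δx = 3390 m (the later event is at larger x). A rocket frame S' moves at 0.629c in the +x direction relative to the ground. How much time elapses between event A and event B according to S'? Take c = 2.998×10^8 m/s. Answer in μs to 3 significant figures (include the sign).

Δt' ≈ 40.8 μs

γ = 1/√(1 − 0.629²) = 1.2863
Δt' = γ(Δt − vΔx/c²) = 1.2863 × (38.8 μs − 0.629×3390 m / (2.998×10^8 m/s))
= 1.2863 × (31.688 μs) = 40.8 μs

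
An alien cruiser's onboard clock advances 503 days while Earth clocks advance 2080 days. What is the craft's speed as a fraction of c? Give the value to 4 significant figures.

γ = Δt/τ₀ = 2080/503 = 4.13519
β = √(1 − 1/γ²) = √(1 − 1/4.13519²) = 0.9703

β ≈ 0.9703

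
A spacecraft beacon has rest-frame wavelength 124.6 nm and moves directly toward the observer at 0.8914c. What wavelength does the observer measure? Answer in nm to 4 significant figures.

λ_obs ≈ 29.86 nm

Relativistic Doppler: λ_obs = λ_src √((1−β)/(1+β))
= 124.6 × √(0.108600/1.89140) = 124.6 × 0.239620 = 29.86 nm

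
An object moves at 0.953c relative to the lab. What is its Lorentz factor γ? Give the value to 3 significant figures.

γ ≈ 3.30

γ = 1/√(1 − β²) = 1/√(1 − 0.953²) = 1/√(0.091791) = 3.30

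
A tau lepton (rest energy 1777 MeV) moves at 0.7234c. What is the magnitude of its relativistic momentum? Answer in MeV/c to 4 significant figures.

p ≈ 1862 MeV/c

γ = 1/√(1 − 0.7234²) = 1.44837
p = γβm₀c = 1.44837 × 0.7234 × 1777 MeV/c = 1862 MeV/c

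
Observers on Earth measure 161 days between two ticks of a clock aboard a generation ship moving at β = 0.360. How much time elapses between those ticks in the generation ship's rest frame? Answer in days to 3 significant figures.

γ = 1/√(1 − 0.360²) = 1.0719
Proper time: τ₀ = Δt/γ = 161/1.0719 = 150 days

τ₀ ≈ 150 days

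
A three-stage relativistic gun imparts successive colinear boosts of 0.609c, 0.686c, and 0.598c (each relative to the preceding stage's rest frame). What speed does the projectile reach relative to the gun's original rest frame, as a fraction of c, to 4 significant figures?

u ≈ 0.9775c

Compose boost 2: (0.686 + 0.609)/(1 + 0.686×0.609) = 1.295/1.41777 = 0.913404
Compose boost 3: (0.598 + 0.913404)/(1 + 0.598×0.913404) = 1.51140/1.54622 = 0.9775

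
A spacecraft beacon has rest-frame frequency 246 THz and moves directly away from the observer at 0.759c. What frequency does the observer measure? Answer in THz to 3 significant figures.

f_obs ≈ 91.1 THz

Relativistic Doppler: f_obs = f_src √((1−β)/(1+β))
= 246 × √(0.24100/1.7590) = 246 × 0.37015 = 91.1 THz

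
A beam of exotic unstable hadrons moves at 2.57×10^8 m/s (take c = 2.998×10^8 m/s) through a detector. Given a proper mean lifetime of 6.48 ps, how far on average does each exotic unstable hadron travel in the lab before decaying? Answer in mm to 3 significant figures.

β = v/c = 2.57×10^8 / 2.998×10^8 = 0.85724
γ = 1/√(1 − 0.85724²) = 1.9420
Dilated lifetime: Δt = γτ₀ = 1.9420 × 6.48 ps = 12.584 ps
d = vΔt = 0.85724c × 12.584 ps = 2.5700×10^8 m/s × 1.2584×10^-11 s = 3.23 mm

d ≈ 3.23 mm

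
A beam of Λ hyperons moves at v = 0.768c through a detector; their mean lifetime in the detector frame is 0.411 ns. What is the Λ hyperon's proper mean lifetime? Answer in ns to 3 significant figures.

τ₀ ≈ 0.263 ns

γ = 1/√(1 − 0.768²) = 1.5614
Proper time: τ₀ = Δt/γ = 0.411/1.5614 = 0.263 ns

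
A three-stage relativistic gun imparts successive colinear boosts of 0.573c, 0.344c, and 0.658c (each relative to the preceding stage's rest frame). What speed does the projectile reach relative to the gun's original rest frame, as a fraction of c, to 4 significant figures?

u ≈ 0.9468c

Compose boost 2: (0.344 + 0.573)/(1 + 0.344×0.573) = 0.9170/1.19711 = 0.766010
Compose boost 3: (0.658 + 0.766010)/(1 + 0.658×0.766010) = 1.42401/1.50403 = 0.9468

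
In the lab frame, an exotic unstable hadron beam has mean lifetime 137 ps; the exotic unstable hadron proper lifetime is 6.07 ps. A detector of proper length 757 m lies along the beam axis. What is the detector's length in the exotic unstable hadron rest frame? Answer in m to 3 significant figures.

Time dilation ⇒ γ = Δt/τ₀ = 137/6.07 = 22.570
Length contraction: L = L₀/γ = 757/22.570 = 33.5 m

L ≈ 33.5 m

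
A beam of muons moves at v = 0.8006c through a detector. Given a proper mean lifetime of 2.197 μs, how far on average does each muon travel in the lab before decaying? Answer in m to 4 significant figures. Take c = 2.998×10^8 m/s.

d ≈ 880.0 m

γ = 1/√(1 − 0.8006²) = 1.66889
Dilated lifetime: Δt = γτ₀ = 1.66889 × 2.197 μs = 3.66656 μs
d = vΔt = 0.8006c × 3.66656 μs = 2.40020×10^8 m/s × 3.66656×10^-6 s = 880.0 m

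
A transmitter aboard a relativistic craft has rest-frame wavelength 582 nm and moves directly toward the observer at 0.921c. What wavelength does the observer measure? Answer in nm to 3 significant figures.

λ_obs ≈ 118 nm

Relativistic Doppler: λ_obs = λ_src √((1−β)/(1+β))
= 582 × √(0.079000/1.9210) = 582 × 0.20279 = 118 nm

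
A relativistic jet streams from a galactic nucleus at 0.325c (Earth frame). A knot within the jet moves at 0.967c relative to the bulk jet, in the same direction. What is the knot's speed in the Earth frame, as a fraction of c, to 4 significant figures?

u ≈ 0.9831c

Relativistic velocity addition: u = (u' + v)/(1 + u'v/c²)
= (0.967 + 0.325)/(1 + 0.967×0.325) = 1.292/1.31428 = 0.9831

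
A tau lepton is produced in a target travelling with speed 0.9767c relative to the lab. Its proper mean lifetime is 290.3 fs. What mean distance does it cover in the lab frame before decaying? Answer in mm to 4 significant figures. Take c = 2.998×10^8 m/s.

d ≈ 0.3961 mm

γ = 1/√(1 − 0.9767²) = 4.65963
Dilated lifetime: Δt = γτ₀ = 4.65963 × 290.3 fs = 1352.69 fs
d = vΔt = 0.9767c × 1352.69 fs = 2.92815×10^8 m/s × 1.35269×10^-12 s = 0.3961 mm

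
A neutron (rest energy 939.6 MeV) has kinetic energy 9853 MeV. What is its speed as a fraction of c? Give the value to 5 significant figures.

β ≈ 0.99620

γ = 1 + K/(m₀c²) = 1 + 9853/939.6 = 11.48638
β = √(1 − 1/γ²) = 0.99620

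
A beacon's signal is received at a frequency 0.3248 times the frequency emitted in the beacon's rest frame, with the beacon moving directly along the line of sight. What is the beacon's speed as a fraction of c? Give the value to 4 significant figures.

f_obs/f_src = √((1−β)/(1+β)) = 0.3248  ⇒  (1−β)/(1+β) = 0.105495
β = |1 − D²|/(1 + D²) = |1 − 0.105495|/(1 + 0.105495) = 0.8091

β ≈ 0.8091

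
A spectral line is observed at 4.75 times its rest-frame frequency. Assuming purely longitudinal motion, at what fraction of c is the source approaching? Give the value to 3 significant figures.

f_obs/f_src = √((1+β)/(1−β)) = 4.75  ⇒  (1+β)/(1−β) = 22.562
β = |1 − D²|/(1 + D²) = |1 − 22.562|/(1 + 22.562) = 0.915

β ≈ 0.915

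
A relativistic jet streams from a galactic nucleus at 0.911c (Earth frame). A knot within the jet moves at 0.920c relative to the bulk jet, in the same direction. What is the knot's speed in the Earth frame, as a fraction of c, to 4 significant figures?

u ≈ 0.9961c

Relativistic velocity addition: u = (u' + v)/(1 + u'v/c²)
= (0.920 + 0.911)/(1 + 0.920×0.911) = 1.831/1.83812 = 0.9961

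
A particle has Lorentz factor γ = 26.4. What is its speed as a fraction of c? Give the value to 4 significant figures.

β ≈ 0.9993

β = √(1 − 1/γ²) = √(1 − 1/26.4²) = √(0.998565) = 0.9993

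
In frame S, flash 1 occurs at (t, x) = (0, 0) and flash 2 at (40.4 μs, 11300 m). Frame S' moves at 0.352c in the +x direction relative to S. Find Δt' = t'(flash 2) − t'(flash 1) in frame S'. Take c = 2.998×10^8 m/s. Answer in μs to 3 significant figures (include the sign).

γ = 1/√(1 − 0.352²) = 1.0684
Δt' = γ(Δt − vΔx/c²) = 1.0684 × (40.4 μs − 0.352×11300 m / (2.998×10^8 m/s))
= 1.0684 × (27.132 μs) = 29.0 μs

Δt' ≈ 29.0 μs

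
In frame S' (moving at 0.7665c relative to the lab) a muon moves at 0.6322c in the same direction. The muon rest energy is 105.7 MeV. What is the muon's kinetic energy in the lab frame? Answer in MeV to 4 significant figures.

K ≈ 209.6 MeV

u_lab = (0.6322 + 0.7665)/(1 + 0.6322×0.7665) = 0.9421512
γ = 1/√(1 − 0.9421512²) = 2.98340
K = (γ − 1)m₀c² = (2.98340 − 1) × 105.7 = 1.98340 × 105.7 = 209.6 MeV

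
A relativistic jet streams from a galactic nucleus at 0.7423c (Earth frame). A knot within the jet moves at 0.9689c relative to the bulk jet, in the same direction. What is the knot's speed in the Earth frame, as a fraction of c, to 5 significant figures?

u ≈ 0.99534c

Relativistic velocity addition: u = (u' + v)/(1 + u'v/c²)
= (0.9689 + 0.7423)/(1 + 0.9689×0.7423) = 1.7112/1.719214 = 0.99534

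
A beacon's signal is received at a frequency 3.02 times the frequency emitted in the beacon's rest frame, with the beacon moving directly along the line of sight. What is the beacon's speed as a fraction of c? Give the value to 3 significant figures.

β ≈ 0.802

f_obs/f_src = √((1+β)/(1−β)) = 3.02  ⇒  (1+β)/(1−β) = 9.1204
β = |1 − D²|/(1 + D²) = |1 − 9.1204|/(1 + 9.1204) = 0.802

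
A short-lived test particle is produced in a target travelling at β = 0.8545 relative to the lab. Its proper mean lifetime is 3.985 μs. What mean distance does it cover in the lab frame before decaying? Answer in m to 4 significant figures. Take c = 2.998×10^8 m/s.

γ = 1/√(1 − 0.8545²) = 1.92511
Dilated lifetime: Δt = γτ₀ = 1.92511 × 3.985 μs = 7.67156 μs
d = vΔt = 0.8545c × 7.67156 μs = 2.56179×10^8 m/s × 7.67156×10^-6 s = 1965 m

d ≈ 1965 m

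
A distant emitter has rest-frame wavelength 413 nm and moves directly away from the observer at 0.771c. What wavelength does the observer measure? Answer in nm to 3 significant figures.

λ_obs ≈ 1150 nm

Relativistic Doppler: λ_obs = λ_src √((1+β)/(1−β))
= 413 × √(1.7710/0.22900) = 413 × 2.7809 = 1150 nm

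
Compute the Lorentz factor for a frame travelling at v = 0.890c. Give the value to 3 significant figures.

γ = 1/√(1 − β²) = 1/√(1 − 0.890²) = 1/√(0.20790) = 2.19

γ ≈ 2.19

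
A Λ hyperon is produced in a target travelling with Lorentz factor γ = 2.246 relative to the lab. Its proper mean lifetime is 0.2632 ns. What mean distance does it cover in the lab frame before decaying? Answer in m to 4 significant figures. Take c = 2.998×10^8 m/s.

d ≈ 0.1587 m

β = √(1 − 1/γ²) = √(1 − 1/2.246²) = 0.895413
Dilated lifetime: Δt = γτ₀ = 2.246 × 0.2632 ns = 0.591147 ns
d = vΔt = 0.895413c × 0.591147 ns = 2.68445×10^8 m/s × 5.91147×10^-10 s = 0.1587 m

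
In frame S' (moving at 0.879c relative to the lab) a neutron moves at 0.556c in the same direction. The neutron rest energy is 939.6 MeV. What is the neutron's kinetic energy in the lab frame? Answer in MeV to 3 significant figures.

u_lab = (0.556 + 0.879)/(1 + 0.556×0.879) = 0.963913
γ = 1/√(1 − 0.963913²) = 3.7563
K = (γ − 1)m₀c² = (3.7563 − 1) × 939.6 = 2.7563 × 939.6 = 2590 MeV

K ≈ 2590 MeV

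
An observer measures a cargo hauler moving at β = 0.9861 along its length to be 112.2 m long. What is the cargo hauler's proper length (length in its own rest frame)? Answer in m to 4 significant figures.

L₀ ≈ 675.3 m

γ = 1/√(1 − 0.9861²) = 6.01855
L₀ = γL = 6.01855 × 112.2 = 675.3 m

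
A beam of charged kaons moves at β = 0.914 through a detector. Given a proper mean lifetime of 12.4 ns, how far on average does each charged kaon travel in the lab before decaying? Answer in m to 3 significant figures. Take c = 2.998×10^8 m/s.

γ = 1/√(1 − 0.914²) = 2.4648
Dilated lifetime: Δt = γτ₀ = 2.4648 × 12.4 ns = 30.563 ns
d = vΔt = 0.914c × 30.563 ns = 2.7402×10^8 m/s × 3.0563×10^-8 s = 8.37 m

d ≈ 8.37 m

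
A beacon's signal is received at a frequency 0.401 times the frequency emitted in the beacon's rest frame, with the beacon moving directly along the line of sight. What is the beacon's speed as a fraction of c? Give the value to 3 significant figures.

f_obs/f_src = √((1−β)/(1+β)) = 0.401  ⇒  (1−β)/(1+β) = 0.16080
β = |1 − D²|/(1 + D²) = |1 − 0.16080|/(1 + 0.16080) = 0.723

β ≈ 0.723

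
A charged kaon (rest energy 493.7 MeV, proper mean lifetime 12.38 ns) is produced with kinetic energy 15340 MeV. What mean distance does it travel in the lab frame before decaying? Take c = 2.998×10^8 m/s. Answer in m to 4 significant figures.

γ = 1 + K/(m₀c²) = 1 + 15340/493.7 = 32.0715
β = √(1 − 1/γ²) = 0.999514
Dilated lifetime: γτ₀ = 32.0715 × 12.38 ns = 397.045 ns
d = βc·γτ₀ = 0.999514 × (2.998×10^8 m/s) × 3.97045×10^-7 s = 119.0 m

d ≈ 119.0 m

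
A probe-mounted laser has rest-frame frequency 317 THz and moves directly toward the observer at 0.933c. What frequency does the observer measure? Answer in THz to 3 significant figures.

Relativistic Doppler: f_obs = f_src √((1+β)/(1−β))
= 317 × √(1.9330/0.067000) = 317 × 5.3713 = 1700 THz

f_obs ≈ 1700 THz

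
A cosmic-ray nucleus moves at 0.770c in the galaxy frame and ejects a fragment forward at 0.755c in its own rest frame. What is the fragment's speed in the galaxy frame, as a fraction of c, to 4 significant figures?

u ≈ 0.9644c

Compose boost 2: (0.755 + 0.770)/(1 + 0.755×0.770) = 1.525/1.58135 = 0.9644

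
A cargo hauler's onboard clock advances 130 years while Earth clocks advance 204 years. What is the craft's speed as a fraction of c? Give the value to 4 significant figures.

β ≈ 0.7707

γ = Δt/τ₀ = 204/130 = 1.56923
β = √(1 − 1/γ²) = √(1 − 1/1.56923²) = 0.7707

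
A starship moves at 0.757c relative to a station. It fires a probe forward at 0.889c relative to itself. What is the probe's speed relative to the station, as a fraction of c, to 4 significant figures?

u ≈ 0.9839c

Relativistic velocity addition: u = (u' + v)/(1 + u'v/c²)
= (0.889 + 0.757)/(1 + 0.889×0.757) = 1.646/1.67297 = 0.9839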